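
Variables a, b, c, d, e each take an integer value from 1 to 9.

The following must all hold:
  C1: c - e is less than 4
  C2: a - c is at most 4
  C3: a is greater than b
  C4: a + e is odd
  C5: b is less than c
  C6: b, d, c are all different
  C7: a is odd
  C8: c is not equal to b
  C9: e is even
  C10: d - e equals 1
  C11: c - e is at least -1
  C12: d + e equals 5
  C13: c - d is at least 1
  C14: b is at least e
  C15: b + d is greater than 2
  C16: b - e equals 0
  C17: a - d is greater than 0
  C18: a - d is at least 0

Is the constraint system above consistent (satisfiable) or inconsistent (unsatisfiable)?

Satisfiable

Setting (a, b, c, d, e) = (5, 2, 4, 3, 2) satisfies everything: constraint 1: c - e = 2; constraint 2: a - c = 1, and the others follow.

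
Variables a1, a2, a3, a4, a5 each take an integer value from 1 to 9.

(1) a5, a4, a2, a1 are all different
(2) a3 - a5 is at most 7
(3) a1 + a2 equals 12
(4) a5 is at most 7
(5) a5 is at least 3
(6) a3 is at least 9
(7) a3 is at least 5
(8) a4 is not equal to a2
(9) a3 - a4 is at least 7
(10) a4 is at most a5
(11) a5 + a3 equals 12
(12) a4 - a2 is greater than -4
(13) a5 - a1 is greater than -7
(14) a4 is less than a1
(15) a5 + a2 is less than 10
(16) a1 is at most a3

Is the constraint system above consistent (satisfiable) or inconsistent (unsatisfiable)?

Satisfiable

Take a1 = 8, a2 = 4, a3 = 9, a4 = 2, a5 = 3. Then constraint 2: a3 - a5 = 6; constraint 3: a1 + a2 = 12, and every other listed constraint is also met.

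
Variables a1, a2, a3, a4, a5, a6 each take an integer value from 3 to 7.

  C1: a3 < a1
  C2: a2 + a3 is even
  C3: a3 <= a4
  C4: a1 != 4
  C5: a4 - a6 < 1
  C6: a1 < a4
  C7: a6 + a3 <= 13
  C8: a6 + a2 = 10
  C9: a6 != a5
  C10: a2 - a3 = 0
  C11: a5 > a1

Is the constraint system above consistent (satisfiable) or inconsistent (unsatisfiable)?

The assignment a1 = 5, a2 = 4, a3 = 4, a4 = 6, a5 = 7, a6 = 6 works:
  constraint 5 holds since a4 - a6 = 0.
  constraint 7 holds since a6 + a3 = 10.
  constraint 8 holds since a6 + a2 = 10.
The rest check out directly.

Satisfiable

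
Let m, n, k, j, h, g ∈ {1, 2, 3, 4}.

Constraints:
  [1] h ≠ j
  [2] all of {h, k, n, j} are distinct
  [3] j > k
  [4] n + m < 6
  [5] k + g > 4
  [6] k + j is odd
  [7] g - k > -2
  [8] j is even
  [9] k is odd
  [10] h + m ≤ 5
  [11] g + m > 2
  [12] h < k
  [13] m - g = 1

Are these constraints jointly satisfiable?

Satisfiable

Setting (m, n, k, j, h, g) = (3, 1, 3, 4, 2, 2) satisfies everything: constraint 4: n + m = 4; constraint 5: k + g = 5, and the others follow.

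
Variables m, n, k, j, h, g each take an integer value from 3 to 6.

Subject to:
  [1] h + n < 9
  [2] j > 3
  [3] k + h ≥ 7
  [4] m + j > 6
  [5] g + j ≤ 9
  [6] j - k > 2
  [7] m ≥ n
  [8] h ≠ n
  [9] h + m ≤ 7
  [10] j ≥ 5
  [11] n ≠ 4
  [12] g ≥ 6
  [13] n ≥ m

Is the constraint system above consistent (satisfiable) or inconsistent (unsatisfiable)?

Unsatisfiable

From constraint 12: g ≥ 6. From constraint 10: j ≥ 5. Hence g + j ≥ 11. But constraint 5 requires g + j ≤ 9, and 9 < 11. Contradiction.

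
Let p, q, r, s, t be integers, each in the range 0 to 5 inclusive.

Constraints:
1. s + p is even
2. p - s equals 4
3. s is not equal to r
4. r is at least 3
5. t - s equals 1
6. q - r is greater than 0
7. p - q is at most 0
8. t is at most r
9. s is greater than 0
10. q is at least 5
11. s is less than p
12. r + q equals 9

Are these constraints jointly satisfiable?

Take p = 5, q = 5, r = 4, s = 1, t = 2. Then constraint 2: p - s = 4; constraint 5: t - s = 1, and every other listed constraint is also met.

Satisfiable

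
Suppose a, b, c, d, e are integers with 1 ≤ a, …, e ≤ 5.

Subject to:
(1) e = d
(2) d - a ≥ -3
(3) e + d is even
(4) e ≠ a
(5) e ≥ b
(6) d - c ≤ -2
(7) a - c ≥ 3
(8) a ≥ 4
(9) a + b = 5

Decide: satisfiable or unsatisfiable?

Constraints 2, 6, and 7 give c − d ≥ 2, d − a ≥ -3, a − c ≥ 3.
Adding all 3 inequalities: the left sides telescope to 0, and the right sides sum to 2 + (-3) + 3 = 2. So 0 ≥ 2, which is false.

Unsatisfiable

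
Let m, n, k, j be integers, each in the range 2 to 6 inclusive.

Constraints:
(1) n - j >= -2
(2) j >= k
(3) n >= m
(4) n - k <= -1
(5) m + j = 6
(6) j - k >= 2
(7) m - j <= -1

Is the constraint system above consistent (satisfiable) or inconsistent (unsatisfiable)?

Unsatisfiable

Constraints 1, 4, and 6 give k − n ≥ 1, n − j ≥ -2, j − k ≥ 2.
Adding all 3 inequalities: the left sides telescope to 0, and the right sides sum to 1 + (-2) + 2 = 1. So 0 ≥ 1, which is false.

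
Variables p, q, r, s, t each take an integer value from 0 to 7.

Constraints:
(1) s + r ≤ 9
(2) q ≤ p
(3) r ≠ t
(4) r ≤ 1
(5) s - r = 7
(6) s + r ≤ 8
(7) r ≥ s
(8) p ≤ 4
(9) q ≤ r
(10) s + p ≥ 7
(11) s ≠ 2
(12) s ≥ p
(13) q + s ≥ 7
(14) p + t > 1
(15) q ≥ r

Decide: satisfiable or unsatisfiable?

Unsatisfiable

From constraints 2 and 8: q ≤ p ≤ 4. From constraints 4 and 7: s ≤ r ≤ 1. Hence q + s ≤ 5. But constraint 13 requires q + s ≥ 7, and 7 > 5. Contradiction.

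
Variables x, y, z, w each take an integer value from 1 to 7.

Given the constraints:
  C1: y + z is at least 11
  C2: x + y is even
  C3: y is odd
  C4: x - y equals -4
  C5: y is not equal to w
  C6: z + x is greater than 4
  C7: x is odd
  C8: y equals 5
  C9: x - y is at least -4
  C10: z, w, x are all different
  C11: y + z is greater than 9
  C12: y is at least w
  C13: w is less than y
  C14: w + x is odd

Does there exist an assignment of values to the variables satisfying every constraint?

Satisfiable

Take x = 1, y = 5, z = 6, w = 4. Then constraint 1: y + z = 11; constraint 4: x - y = -4; constraint 6: z + x = 7, and every other listed constraint is also met.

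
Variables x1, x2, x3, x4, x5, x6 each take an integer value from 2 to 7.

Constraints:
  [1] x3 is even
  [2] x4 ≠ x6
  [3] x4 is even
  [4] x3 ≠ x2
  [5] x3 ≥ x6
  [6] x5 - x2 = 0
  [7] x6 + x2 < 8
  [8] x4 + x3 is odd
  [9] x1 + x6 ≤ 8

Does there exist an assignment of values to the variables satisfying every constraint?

Unsatisfiable

Constraint 3 makes x4 even and constraint 1 makes x3 even, so x4 + x3 must be even. Constraint 8 says x4 + x3 is odd — contradiction.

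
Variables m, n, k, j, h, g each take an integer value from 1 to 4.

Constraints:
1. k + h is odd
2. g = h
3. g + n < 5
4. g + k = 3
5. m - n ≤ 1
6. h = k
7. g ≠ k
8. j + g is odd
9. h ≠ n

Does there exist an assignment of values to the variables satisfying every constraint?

From constraints 2 and 6, g = h = k, so g = k. But constraint 7 says g ≠ k. Contradiction.

Unsatisfiable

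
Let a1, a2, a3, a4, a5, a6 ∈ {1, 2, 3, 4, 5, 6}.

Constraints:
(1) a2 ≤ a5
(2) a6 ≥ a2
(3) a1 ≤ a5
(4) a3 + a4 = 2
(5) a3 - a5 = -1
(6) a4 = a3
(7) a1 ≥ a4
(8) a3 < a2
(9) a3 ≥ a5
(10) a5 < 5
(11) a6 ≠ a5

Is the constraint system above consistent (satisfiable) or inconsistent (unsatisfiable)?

Constraints 1, 8, and 9 give a2 ≤ a5, a5 ≤ a3, a3 < a2. Chaining: a2 ≤ a5 ≤ a3 < a2, which forces a2 < a2 — impossible.

Unsatisfiable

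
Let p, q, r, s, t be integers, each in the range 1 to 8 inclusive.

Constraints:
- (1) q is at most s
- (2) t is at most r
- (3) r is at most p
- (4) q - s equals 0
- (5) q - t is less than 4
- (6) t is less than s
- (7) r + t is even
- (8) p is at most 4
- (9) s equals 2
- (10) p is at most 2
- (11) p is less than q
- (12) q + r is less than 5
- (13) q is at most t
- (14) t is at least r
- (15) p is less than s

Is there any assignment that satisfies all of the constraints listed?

Unsatisfiable

Constraints 2, 3, 11, and 13 give t ≤ r, r ≤ p, p < q, q ≤ t. Chaining: t ≤ r ≤ p < q ≤ t, which forces t < t — impossible.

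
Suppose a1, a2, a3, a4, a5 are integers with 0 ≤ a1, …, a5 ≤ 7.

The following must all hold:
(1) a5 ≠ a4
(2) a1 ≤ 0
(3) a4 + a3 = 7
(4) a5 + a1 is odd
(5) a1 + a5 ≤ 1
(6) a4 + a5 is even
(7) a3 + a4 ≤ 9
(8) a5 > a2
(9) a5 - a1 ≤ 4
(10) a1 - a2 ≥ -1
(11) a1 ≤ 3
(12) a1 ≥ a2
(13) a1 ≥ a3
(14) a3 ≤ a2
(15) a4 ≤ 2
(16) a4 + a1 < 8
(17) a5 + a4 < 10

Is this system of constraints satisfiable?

From constraint 15: a4 ≤ 2. From constraints 11 and 13: a3 ≤ a1 ≤ 3. Hence a4 + a3 ≤ 5. But constraint 3 requires a4 + a3 = 7, and 7 > 5. Contradiction.

Unsatisfiable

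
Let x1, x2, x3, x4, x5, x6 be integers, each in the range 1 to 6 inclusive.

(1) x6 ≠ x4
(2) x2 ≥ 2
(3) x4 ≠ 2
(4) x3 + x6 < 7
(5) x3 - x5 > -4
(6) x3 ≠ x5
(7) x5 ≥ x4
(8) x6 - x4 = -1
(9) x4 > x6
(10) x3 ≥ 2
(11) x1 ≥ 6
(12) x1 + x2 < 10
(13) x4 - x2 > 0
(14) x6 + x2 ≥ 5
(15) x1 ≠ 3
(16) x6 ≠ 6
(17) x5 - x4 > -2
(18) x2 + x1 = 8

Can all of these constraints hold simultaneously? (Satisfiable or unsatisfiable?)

Satisfiable

Setting (x1, x2, x3, x4, x5, x6) = (6, 2, 2, 5, 5, 4) satisfies everything: constraint 4: x3 + x6 = 6; constraint 5: x3 - x5 = -3; constraint 8: x6 - x4 = -1, and the others follow.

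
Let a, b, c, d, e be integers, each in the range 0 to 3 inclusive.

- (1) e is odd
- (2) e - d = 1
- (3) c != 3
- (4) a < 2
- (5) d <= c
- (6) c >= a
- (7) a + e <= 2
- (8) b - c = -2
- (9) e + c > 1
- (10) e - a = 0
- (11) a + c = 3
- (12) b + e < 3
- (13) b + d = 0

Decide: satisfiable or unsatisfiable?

Satisfiable

Setting (a, b, c, d, e) = (1, 0, 2, 0, 1) satisfies everything: constraint 2: e - d = 1; constraint 7: a + e = 2; constraint 8: b - c = -2, and the others follow.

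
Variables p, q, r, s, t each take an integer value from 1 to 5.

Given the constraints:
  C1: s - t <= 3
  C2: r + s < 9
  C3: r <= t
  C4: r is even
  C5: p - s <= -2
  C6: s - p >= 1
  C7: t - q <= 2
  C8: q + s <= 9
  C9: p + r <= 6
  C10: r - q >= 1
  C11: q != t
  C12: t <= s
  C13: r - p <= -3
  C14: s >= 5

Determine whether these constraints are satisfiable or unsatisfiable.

Unsatisfiable

Constraints 1, 5, 7, 10, and 13 give p − r ≥ 3, r − q ≥ 1, q − t ≥ -2, t − s ≥ -3, s − p ≥ 2.
Adding all 5 inequalities: the left sides telescope to 0, and the right sides sum to 3 + 1 + (-2) + (-3) + 2 = 1. So 0 ≥ 1, which is false.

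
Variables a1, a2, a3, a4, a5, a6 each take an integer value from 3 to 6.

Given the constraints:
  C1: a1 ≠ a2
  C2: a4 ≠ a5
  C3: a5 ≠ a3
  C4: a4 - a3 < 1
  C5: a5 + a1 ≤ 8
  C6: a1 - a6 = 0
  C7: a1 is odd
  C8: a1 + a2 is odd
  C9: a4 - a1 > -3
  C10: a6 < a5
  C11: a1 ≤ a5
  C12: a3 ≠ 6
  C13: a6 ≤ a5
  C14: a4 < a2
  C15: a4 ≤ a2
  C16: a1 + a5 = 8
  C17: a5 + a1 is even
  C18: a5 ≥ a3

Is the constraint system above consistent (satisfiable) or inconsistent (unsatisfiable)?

Setting (a1, a2, a3, a4, a5, a6) = (3, 4, 3, 3, 5, 3) satisfies everything: constraint 4: a4 - a3 = 0; constraint 5: a5 + a1 = 8, and the others follow.

Satisfiable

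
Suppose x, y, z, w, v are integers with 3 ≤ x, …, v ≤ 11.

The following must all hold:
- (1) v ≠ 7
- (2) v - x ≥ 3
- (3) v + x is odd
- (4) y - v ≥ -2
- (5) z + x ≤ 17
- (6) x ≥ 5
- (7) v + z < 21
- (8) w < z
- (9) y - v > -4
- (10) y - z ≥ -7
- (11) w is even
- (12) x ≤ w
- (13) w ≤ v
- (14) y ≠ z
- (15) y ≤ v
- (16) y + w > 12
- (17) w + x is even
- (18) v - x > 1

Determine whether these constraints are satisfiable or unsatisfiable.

Satisfiable

Setting (x, y, z, w, v) = (6, 7, 11, 8, 9) satisfies everything: constraint 2: v - x = 3; constraint 4: y - v = -2; constraint 5: z + x = 17, and the others follow.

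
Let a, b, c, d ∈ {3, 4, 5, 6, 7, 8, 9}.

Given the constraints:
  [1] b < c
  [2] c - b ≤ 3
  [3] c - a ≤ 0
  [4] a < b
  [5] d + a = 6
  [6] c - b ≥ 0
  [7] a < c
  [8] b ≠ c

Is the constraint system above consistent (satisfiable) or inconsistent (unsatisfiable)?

Constraints 1, 3, and 4 give b < c, c ≤ a, a < b. Chaining: b < c ≤ a < b, which forces b < b — impossible.

Unsatisfiable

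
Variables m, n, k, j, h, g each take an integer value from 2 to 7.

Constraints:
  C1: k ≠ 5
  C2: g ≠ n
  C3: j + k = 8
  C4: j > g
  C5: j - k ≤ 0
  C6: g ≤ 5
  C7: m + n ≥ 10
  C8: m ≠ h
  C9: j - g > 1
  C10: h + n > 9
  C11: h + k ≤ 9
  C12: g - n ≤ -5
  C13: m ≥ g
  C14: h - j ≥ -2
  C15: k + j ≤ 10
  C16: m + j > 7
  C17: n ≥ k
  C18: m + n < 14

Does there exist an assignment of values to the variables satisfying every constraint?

Satisfiable

Take m = 4, n = 7, k = 4, j = 4, h = 3, g = 2. Then constraint 3: j + k = 8; constraint 5: j - k = 0, and every other listed constraint is also met.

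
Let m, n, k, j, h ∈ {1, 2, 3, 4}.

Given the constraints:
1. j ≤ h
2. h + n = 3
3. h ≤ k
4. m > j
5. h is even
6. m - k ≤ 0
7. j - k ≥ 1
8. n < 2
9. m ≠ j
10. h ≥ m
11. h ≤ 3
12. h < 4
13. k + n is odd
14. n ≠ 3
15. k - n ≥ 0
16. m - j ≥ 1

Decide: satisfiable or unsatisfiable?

Unsatisfiable

Constraints 6, 7, and 16 give k − m ≥ 0, m − j ≥ 1, j − k ≥ 1.
Adding all 3 inequalities: the left sides telescope to 0, and the right sides sum to 0 + 1 + 1 = 2. So 0 ≥ 2, which is false.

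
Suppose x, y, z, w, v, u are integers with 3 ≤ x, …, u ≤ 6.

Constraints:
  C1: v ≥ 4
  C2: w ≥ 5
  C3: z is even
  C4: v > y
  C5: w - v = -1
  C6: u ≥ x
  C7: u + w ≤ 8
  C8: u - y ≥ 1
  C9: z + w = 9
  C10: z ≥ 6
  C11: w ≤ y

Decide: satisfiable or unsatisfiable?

From constraint 10: z ≥ 6. From constraint 2: w ≥ 5. Hence z + w ≥ 11. But constraint 9 requires z + w = 9, and 9 < 11. Contradiction.

Unsatisfiable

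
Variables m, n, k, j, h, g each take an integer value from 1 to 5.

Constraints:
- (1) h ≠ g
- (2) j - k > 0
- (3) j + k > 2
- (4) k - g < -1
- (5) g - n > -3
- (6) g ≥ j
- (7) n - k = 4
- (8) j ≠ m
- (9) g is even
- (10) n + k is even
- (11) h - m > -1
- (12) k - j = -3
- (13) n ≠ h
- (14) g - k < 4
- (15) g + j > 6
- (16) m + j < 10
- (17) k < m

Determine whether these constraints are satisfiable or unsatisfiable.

Setting (m, n, k, j, h, g) = (3, 5, 1, 4, 3, 4) satisfies everything: constraint 2: j - k = 3; constraint 3: j + k = 5; constraint 4: k - g = -3, and the others follow.

Satisfiable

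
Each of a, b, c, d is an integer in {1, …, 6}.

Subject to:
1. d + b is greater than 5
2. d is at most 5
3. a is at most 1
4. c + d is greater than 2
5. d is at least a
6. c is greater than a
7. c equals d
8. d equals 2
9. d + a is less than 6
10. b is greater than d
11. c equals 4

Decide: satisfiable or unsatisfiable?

Constraint 11 fixes c = 4 and constraint 8 fixes d = 2, but constraint 7 requires c = d. Since 4 ≠ 2, contradiction.

Unsatisfiable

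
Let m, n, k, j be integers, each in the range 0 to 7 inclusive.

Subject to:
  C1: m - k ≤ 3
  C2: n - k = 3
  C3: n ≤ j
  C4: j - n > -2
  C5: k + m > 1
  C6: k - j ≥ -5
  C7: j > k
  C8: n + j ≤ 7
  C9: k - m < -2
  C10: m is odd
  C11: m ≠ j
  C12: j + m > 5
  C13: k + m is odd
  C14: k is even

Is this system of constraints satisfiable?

Setting (m, n, k, j) = (3, 3, 0, 4) satisfies everything: constraint 1: m - k = 3; constraint 2: n - k = 3; constraint 4: j - n = 1, and the others follow.

Satisfiable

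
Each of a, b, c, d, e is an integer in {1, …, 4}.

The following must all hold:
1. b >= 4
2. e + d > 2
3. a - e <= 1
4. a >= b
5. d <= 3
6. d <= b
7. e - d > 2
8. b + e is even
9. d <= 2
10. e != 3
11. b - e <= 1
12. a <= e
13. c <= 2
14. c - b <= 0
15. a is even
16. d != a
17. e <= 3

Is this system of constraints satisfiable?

From constraints 1 and 4: a ≥ b and b ≥ 4, so a ≥ 4. From constraints 12 and 17: a ≤ e and e ≤ 3, so a ≤ 3. But 3 < 4, so no value of a works.

Unsatisfiable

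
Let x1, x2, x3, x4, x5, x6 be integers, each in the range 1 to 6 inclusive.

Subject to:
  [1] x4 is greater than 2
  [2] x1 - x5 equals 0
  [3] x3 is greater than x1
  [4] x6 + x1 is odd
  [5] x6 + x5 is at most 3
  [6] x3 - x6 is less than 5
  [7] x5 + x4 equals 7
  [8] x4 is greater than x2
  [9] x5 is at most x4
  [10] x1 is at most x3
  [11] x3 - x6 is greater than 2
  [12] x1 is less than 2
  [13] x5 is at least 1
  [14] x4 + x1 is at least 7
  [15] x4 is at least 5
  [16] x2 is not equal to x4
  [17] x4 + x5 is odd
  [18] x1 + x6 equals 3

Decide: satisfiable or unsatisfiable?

Setting (x1, x2, x3, x4, x5, x6) = (1, 4, 6, 6, 1, 2) satisfies everything: constraint 2: x1 - x5 = 0; constraint 5: x6 + x5 = 3, and the others follow.

Satisfiable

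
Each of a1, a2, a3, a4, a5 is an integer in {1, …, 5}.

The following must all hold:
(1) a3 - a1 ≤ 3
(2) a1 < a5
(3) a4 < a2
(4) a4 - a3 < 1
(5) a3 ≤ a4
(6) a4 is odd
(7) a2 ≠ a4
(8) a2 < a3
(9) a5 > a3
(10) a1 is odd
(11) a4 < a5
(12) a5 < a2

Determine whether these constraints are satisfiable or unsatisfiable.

Unsatisfiable

Constraints 5, 8, 11, and 12 give a3 ≤ a4, a4 < a5, a5 < a2, a2 < a3. Chaining: a3 ≤ a4 < a5 < a2 < a3, which forces a3 < a3 — impossible.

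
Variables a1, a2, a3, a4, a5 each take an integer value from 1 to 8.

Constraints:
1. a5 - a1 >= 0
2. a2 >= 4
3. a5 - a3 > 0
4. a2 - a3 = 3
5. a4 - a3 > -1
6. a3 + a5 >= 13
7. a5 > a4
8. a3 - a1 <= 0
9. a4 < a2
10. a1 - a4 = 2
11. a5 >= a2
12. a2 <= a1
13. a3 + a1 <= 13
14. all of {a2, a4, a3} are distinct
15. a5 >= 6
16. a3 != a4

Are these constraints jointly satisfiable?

Try a1 = 8, a2 = 8, a3 = 5, a4 = 6, a5 = 8.
Check constraint 1: a5 - a1 = 0; constraint 3: a5 - a3 = 3; constraint 4: a2 - a3 = 3. The remaining constraints are straightforward to verify.

Satisfiable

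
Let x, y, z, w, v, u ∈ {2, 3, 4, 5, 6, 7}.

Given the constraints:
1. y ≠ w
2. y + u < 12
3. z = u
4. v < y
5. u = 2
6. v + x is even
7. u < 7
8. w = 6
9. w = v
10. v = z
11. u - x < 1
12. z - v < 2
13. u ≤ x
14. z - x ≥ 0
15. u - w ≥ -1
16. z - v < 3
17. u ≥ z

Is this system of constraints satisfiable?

Unsatisfiable

Constraint 8 fixes w = 6 and constraint 5 fixes u = 2. Constraints 3, 9, and 10 give w = v = z = u, so w = u. But 6 ≠ 2 — contradiction.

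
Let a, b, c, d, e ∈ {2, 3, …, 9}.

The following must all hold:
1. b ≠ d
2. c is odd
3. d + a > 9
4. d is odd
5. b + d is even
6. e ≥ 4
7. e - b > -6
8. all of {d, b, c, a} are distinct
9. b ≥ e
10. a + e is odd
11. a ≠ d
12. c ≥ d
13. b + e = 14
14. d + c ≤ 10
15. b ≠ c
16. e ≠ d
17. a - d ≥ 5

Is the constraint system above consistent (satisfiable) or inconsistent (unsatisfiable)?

Satisfiable

Setting (a, b, c, d, e) = (8, 9, 5, 3, 5) satisfies everything: constraint 3: d + a = 11; constraint 7: e - b = -4, and the others follow.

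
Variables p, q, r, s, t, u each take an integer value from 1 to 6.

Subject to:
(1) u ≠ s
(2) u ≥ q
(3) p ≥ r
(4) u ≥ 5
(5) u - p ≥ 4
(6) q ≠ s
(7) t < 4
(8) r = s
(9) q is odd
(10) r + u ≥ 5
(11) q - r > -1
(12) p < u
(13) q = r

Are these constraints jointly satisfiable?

From constraints 8 and 13, q = r = s, so q = s. But constraint 6 says q ≠ s. Contradiction.

Unsatisfiable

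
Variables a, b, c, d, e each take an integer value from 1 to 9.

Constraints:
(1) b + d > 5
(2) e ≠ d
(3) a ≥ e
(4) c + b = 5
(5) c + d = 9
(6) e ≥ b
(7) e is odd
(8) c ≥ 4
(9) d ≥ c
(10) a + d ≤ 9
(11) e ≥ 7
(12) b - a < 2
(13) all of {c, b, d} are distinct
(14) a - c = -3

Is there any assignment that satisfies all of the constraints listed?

Unsatisfiable

From constraints 3 and 11: a ≥ e ≥ 7. From constraints 8 and 9: d ≥ c ≥ 4. Hence a + d ≥ 11. But constraint 10 requires a + d ≤ 9, and 9 < 11. Contradiction.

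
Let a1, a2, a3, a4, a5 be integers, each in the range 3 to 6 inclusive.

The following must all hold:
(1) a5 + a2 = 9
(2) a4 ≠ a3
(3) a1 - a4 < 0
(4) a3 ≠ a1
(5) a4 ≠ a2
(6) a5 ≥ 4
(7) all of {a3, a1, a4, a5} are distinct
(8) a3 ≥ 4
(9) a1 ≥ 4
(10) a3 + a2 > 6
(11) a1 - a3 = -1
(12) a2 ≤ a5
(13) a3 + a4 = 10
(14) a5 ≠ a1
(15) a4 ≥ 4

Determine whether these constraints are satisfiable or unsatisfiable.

Unsatisfiable

Constraints 6, 8, 9, and 15 confine each of a3, a1, a4, a5 to the 3 values {4, …, 6} (the domain already gives each ≤ 6).
Constraint 7 requires all 4 of them to be distinct, but only 3 values are available — impossible by the pigeonhole principle.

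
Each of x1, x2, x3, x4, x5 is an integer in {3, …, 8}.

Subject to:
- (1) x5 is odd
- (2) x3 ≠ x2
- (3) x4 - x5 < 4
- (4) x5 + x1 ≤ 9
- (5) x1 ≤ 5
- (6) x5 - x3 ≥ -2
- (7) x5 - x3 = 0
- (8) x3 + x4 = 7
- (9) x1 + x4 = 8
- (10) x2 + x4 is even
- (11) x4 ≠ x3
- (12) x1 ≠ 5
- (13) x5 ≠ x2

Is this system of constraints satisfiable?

Setting (x1, x2, x3, x4, x5) = (4, 8, 3, 4, 3) satisfies everything: constraint 3: x4 - x5 = 1; constraint 4: x5 + x1 = 7; constraint 6: x5 - x3 = 0, and the others follow.

Satisfiable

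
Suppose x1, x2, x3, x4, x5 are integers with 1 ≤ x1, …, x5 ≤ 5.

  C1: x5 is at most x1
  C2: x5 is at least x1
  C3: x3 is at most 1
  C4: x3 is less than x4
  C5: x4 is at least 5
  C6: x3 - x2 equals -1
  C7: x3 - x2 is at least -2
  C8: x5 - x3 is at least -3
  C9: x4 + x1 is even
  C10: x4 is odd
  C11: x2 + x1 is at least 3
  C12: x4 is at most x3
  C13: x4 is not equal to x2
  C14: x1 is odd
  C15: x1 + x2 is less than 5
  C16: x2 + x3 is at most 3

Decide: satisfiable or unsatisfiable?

Unsatisfiable

From constraint 5: x4 ≥ 5. From constraints 3 and 12: x4 ≤ x3 and x3 ≤ 1, so x4 ≤ 1. But 1 < 5, so no value of x4 works.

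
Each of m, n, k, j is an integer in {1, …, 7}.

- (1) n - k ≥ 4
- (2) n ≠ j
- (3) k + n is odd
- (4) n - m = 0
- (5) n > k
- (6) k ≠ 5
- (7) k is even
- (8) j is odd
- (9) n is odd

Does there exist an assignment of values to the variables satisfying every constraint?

Setting (m, n, k, j) = (7, 7, 2, 3) satisfies everything: constraint 1: n - k = 5; constraint 4: n - m = 0, and the others follow.

Satisfiable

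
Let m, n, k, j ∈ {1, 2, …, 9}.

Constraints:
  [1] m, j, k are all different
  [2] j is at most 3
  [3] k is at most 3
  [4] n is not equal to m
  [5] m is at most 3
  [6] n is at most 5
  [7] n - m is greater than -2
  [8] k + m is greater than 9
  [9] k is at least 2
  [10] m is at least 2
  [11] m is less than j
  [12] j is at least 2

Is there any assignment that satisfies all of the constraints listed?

Unsatisfiable

Constraints 2, 3, 5, 9, 10, and 12 confine each of m, j, k to the 2 values {2, 3}.
Constraint 1 requires all 3 of them to be distinct, but only 2 values are available — impossible by the pigeonhole principle.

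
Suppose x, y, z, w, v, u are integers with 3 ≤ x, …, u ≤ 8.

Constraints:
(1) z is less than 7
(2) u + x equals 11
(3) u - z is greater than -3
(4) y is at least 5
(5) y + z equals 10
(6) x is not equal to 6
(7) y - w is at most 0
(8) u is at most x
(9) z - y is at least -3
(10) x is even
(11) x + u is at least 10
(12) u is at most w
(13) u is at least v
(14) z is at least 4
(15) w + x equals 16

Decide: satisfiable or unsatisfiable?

Satisfiable

Try x = 8, y = 6, z = 4, w = 8, v = 3, u = 3.
Check constraint 2: u + x = 11; constraint 3: u - z = -1. The remaining constraints are straightforward to verify.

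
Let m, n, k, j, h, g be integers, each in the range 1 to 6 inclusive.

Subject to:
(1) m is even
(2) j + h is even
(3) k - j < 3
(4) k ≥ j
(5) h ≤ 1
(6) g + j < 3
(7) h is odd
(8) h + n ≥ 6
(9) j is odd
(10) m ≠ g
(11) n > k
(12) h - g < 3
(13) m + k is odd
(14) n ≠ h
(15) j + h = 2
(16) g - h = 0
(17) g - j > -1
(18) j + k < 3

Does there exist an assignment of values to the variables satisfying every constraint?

Satisfiable

Try m = 4, n = 6, k = 1, j = 1, h = 1, g = 1.
Check constraint 3: k - j = 0; constraint 6: g + j = 2. The remaining constraints are straightforward to verify.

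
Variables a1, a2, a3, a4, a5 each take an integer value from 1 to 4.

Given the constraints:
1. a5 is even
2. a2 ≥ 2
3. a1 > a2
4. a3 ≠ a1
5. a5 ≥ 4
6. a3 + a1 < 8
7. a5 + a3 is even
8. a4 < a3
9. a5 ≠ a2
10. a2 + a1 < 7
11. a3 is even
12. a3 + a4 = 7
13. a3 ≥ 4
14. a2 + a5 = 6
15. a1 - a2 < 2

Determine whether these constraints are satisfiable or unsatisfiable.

Satisfiable

Try a1 = 3, a2 = 2, a3 = 4, a4 = 3, a5 = 4.
Check constraint 6: a3 + a1 = 7; constraint 10: a2 + a1 = 5; constraint 12: a3 + a4 = 7. The remaining constraints are straightforward to verify.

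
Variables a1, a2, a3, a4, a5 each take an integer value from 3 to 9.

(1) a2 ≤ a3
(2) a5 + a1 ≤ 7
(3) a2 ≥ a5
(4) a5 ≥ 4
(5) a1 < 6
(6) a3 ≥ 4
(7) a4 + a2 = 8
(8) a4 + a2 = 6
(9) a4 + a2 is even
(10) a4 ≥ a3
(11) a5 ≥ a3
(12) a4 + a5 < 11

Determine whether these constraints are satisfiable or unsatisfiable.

From constraints 6 and 10: a4 ≥ a3 ≥ 4. From constraints 3 and 4: a2 ≥ a5 ≥ 4. Hence a4 + a2 ≥ 8. But constraint 8 requires a4 + a2 = 6, and 6 < 8. Contradiction.

Unsatisfiable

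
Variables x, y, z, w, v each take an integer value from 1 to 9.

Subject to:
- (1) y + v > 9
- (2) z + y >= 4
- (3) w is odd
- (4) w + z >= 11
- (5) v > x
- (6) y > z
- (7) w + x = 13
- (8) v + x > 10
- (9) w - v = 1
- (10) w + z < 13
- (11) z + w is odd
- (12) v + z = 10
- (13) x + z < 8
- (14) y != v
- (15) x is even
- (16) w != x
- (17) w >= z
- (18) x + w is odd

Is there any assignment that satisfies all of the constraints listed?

Satisfiable

One satisfying assignment is x = 4, y = 4, z = 2, w = 9, v = 8.
For the less obvious constraints — constraint 1: y + v = 12; constraint 2: z + y = 6; constraint 4: w + z = 11 — and the others hold by inspection.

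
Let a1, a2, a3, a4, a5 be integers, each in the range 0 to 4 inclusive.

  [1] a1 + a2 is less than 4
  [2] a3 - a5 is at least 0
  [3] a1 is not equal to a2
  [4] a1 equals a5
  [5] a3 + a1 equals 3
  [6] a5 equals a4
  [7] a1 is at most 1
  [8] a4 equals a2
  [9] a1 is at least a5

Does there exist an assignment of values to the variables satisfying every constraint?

Unsatisfiable

From constraints 4, 6, and 8, a1 = a5 = a4 = a2, so a1 = a2. But constraint 3 says a1 ≠ a2. Contradiction.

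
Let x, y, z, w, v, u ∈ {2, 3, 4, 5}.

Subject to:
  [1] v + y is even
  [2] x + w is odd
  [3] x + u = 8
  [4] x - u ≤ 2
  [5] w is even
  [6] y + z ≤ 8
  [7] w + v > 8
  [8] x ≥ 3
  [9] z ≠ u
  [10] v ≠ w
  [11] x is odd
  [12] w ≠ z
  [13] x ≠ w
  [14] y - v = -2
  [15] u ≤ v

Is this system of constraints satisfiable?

Satisfiable

Take x = 5, y = 3, z = 5, w = 4, v = 5, u = 3. Then constraint 3: x + u = 8; constraint 4: x - u = 2; constraint 6: y + z = 8, and every other listed constraint is also met.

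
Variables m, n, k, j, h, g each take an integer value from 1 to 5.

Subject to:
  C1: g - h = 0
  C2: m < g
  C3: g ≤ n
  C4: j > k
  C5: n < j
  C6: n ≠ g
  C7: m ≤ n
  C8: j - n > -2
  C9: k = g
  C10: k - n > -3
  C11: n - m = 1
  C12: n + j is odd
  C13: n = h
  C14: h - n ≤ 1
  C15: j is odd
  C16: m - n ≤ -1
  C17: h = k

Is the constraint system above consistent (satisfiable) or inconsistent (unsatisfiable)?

Unsatisfiable

From constraints 9, 13, and 17, n = h = k = g, so n = g. But constraint 6 says n ≠ g. Contradiction.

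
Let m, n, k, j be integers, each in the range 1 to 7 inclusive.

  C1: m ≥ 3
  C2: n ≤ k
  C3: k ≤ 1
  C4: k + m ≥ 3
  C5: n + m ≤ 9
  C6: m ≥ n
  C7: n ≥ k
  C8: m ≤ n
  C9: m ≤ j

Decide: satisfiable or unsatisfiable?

From constraints 1 and 8: n ≥ m and m ≥ 3, so n ≥ 3. From constraints 2 and 3: n ≤ k and k ≤ 1, so n ≤ 1. But 1 < 3, so no value of n works.

Unsatisfiable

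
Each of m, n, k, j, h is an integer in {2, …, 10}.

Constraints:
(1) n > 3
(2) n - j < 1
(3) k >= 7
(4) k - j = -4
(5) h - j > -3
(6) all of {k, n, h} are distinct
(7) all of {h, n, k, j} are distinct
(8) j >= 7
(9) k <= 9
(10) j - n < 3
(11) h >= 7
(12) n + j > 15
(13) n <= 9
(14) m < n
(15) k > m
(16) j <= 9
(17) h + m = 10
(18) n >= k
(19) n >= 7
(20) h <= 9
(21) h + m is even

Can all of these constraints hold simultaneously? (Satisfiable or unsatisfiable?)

Constraints 3, 8, 9, 11, 13, 16, 19, and 20 confine each of h, n, k, j to the 3 values {7, …, 9}.
Constraint 7 requires all 4 of them to be distinct, but only 3 values are available — impossible by the pigeonhole principle.

Unsatisfiable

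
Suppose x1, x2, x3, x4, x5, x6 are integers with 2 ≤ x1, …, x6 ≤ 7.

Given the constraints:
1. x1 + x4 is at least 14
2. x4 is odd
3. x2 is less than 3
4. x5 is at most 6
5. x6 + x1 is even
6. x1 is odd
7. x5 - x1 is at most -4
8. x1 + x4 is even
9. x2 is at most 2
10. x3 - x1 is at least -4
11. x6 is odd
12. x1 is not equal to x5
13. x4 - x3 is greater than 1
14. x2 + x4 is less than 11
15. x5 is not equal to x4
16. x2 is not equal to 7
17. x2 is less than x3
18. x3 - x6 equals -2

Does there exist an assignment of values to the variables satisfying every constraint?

Setting (x1, x2, x3, x4, x5, x6) = (7, 2, 5, 7, 2, 7) satisfies everything: constraint 1: x1 + x4 = 14; constraint 7: x5 - x1 = -5, and the others follow.

Satisfiable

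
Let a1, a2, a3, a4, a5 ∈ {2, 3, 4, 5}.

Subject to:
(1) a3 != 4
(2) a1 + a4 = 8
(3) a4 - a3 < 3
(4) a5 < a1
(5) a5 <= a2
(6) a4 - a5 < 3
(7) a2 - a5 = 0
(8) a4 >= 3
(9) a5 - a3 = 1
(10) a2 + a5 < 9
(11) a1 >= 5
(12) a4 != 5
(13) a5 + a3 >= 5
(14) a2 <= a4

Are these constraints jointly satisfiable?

Satisfiable

Take a1 = 5, a2 = 3, a3 = 2, a4 = 3, a5 = 3. Then constraint 2: a1 + a4 = 8; constraint 3: a4 - a3 = 1; constraint 6: a4 - a5 = 0, and every other listed constraint is also met.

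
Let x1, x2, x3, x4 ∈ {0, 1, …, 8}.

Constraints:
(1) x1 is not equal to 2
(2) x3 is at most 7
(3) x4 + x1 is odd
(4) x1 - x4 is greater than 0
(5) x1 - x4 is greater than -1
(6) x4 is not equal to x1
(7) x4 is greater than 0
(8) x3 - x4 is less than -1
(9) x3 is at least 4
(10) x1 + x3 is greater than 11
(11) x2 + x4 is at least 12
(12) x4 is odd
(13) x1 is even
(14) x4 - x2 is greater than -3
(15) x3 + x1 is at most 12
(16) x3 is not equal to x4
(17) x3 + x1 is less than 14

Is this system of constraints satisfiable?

One satisfying assignment is x1 = 8, x2 = 8, x3 = 4, x4 = 7.
For the less obvious constraints — constraint 4: x1 - x4 = 1; constraint 5: x1 - x4 = 1; constraint 8: x3 - x4 = -3 — and the others hold by inspection.

Satisfiable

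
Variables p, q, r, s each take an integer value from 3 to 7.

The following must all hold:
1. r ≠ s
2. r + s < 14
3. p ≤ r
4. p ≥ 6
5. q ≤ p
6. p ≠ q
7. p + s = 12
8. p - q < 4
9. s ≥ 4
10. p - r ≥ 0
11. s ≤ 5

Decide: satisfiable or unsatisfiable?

Satisfiable

Setting (p, q, r, s) = (7, 5, 7, 5) satisfies everything: constraint 2: r + s = 12; constraint 7: p + s = 12; constraint 8: p - q = 2, and the others follow.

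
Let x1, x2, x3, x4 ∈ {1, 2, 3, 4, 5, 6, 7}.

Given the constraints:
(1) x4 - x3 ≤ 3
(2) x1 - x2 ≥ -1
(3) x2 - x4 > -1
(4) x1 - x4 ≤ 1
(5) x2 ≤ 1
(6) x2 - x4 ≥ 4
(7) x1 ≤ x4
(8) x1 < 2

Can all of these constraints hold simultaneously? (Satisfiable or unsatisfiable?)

Constraints 2, 4, and 6 give x2 − x4 ≥ 4, x4 − x1 ≥ -1, x1 − x2 ≥ -1.
Adding all 3 inequalities: the left sides telescope to 0, and the right sides sum to 4 + (-1) + (-1) = 2. So 0 ≥ 2, which is false.

Unsatisfiable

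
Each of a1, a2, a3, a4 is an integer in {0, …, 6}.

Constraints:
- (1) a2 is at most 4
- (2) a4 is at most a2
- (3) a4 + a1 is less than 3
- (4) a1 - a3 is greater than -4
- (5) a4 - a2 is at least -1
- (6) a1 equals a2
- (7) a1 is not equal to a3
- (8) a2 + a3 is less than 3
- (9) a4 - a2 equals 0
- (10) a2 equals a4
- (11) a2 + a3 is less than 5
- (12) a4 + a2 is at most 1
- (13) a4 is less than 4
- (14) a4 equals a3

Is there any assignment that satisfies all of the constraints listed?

Unsatisfiable

From constraints 6, 10, and 14, a1 = a2 = a4 = a3, so a1 = a3. But constraint 7 says a1 ≠ a3. Contradiction.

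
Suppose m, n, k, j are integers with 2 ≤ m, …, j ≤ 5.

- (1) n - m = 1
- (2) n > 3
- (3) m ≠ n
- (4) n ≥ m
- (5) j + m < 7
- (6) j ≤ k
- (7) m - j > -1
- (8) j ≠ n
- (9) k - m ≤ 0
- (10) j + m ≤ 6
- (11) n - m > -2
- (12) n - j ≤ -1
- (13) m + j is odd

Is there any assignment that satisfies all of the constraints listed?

Unsatisfiable

Constraints 4, 6, 9, and 12 give j ≤ k, k ≤ m, m ≤ n, n < j. Chaining: j ≤ k ≤ m ≤ n < j, which forces j < j — impossible.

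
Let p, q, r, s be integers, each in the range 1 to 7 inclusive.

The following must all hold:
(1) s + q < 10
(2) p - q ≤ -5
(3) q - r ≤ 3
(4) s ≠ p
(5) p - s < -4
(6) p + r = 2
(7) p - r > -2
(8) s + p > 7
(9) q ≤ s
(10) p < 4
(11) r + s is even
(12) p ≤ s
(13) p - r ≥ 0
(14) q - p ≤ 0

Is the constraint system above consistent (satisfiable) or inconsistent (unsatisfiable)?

Constraints 2, 3, and 13 give p − r ≥ 0, r − q ≥ -3, q − p ≥ 5.
Adding all 3 inequalities: the left sides telescope to 0, and the right sides sum to 0 + (-3) + 5 = 2. So 0 ≥ 2, which is false.

Unsatisfiable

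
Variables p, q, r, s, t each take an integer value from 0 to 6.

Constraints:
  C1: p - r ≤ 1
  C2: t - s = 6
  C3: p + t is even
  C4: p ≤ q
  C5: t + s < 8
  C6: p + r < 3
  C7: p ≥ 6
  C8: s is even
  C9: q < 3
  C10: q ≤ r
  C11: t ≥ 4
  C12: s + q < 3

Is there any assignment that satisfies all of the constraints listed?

From constraints 4 and 7: q ≥ p and p ≥ 6, so q ≥ 6. From constraint 9: q ≤ 2. But 2 < 6, so no value of q works.

Unsatisfiable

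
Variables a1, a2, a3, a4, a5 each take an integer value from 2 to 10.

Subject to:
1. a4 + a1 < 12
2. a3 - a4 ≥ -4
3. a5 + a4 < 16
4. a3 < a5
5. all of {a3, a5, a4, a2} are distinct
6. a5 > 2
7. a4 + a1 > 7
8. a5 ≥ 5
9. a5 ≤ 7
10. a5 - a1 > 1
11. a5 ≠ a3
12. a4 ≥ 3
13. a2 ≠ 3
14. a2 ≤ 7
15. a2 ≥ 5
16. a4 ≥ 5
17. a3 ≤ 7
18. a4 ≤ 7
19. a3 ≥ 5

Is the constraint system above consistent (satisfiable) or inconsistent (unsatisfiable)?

Unsatisfiable

Constraints 8, 9, 14, 15, 16, 17, 18, and 19 confine each of a3, a5, a4, a2 to the 3 values {5, …, 7}.
Constraint 5 requires all 4 of them to be distinct, but only 3 values are available — impossible by the pigeonhole principle.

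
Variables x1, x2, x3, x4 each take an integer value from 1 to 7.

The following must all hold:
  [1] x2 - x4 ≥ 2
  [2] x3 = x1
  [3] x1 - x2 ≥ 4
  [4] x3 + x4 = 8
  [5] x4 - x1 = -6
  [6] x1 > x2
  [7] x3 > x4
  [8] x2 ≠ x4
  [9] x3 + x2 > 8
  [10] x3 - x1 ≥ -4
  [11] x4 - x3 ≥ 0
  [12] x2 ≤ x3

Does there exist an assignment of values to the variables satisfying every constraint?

Constraints 1, 3, 10, and 11 give x1 − x2 ≥ 4, x2 − x4 ≥ 2, x4 − x3 ≥ 0, x3 − x1 ≥ -4.
Adding all 4 inequalities: the left sides telescope to 0, and the right sides sum to 4 + 2 + 0 + (-4) = 2. So 0 ≥ 2, which is false.

Unsatisfiable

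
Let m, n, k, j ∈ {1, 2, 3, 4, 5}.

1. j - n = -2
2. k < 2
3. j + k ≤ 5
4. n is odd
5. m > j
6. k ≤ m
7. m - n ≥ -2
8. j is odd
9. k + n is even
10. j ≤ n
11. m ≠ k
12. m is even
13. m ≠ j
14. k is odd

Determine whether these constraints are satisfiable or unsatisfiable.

Satisfiable

Try m = 2, n = 3, k = 1, j = 1.
Check constraint 1: j - n = -2; constraint 3: j + k = 2; constraint 7: m - n = -1. The remaining constraints are straightforward to verify.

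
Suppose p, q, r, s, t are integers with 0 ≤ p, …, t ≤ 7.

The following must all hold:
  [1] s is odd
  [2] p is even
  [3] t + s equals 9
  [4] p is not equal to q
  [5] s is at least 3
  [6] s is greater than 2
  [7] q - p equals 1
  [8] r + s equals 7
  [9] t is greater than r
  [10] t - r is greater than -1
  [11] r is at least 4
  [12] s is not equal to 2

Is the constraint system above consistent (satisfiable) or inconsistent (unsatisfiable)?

Satisfiable

Setting (p, q, r, s, t) = (6, 7, 4, 3, 6) satisfies everything: constraint 3: t + s = 9; constraint 7: q - p = 1; constraint 8: r + s = 7, and the others follow.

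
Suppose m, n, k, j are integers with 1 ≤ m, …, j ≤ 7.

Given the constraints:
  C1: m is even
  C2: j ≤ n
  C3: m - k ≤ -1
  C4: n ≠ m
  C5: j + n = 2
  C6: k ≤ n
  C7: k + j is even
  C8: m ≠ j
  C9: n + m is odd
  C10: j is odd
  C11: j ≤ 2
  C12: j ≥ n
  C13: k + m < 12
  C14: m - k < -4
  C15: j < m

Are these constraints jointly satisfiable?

Unsatisfiable

Constraints 3, 6, 12, and 15 give k ≤ n, n ≤ j, j < m, m < k. Chaining: k ≤ n ≤ j < m < k, which forces k < k — impossible.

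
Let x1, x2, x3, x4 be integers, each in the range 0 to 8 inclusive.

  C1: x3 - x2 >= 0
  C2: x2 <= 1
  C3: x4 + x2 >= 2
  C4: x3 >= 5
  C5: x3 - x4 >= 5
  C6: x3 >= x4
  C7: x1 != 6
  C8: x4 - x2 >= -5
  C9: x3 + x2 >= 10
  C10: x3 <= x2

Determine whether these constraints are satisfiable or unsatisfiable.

Unsatisfiable

From constraint 4: x3 ≥ 5. From constraints 2 and 10: x3 ≤ x2 and x2 ≤ 1, so x3 ≤ 1. But 1 < 5, so no value of x3 works.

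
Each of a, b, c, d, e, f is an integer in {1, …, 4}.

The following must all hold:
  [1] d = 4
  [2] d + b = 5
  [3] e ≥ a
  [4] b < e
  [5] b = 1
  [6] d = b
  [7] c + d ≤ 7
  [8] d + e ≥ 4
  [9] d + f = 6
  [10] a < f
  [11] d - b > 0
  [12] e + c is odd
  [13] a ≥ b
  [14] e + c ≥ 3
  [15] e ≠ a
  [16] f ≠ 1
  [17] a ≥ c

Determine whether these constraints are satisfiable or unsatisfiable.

Constraint 1 fixes d = 4 and constraint 5 fixes b = 1, but constraint 6 requires d = b. Since 4 ≠ 1, contradiction.

Unsatisfiable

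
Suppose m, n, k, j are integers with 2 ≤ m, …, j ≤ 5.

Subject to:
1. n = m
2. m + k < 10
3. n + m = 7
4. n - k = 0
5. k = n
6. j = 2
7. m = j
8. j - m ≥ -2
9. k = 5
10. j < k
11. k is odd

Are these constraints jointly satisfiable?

Unsatisfiable

Constraint 9 fixes k = 5 and constraint 6 fixes j = 2. Constraints 1, 5, and 7 give k = n = m = j, so k = j. But 5 ≠ 2 — contradiction.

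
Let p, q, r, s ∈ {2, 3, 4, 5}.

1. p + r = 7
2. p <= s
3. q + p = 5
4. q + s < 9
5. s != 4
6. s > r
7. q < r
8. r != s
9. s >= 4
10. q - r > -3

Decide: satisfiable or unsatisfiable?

Setting (p, q, r, s) = (3, 2, 4, 5) satisfies everything: constraint 1: p + r = 7; constraint 3: q + p = 5, and the others follow.

Satisfiable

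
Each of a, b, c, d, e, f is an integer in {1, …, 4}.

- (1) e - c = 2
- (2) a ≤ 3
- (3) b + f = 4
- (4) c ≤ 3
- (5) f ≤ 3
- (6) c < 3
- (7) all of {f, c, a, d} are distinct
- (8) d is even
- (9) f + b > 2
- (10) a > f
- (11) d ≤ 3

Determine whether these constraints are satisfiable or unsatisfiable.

Constraints 2, 4, 5, and 11 confine each of f, c, a, d to the 3 values {1, …, 3} (the domain already gives each ≥ 1).
Constraint 7 requires all 4 of them to be distinct, but only 3 values are available — impossible by the pigeonhole principle.

Unsatisfiable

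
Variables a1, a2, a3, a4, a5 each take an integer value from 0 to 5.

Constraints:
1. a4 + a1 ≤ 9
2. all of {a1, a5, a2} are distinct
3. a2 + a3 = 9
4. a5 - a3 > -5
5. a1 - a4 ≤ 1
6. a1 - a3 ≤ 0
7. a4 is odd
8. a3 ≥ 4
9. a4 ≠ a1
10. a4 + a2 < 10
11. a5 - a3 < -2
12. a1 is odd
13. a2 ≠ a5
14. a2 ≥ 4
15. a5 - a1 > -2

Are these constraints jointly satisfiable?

Satisfiable

One satisfying assignment is a1 = 3, a2 = 4, a3 = 5, a4 = 5, a5 = 2.
For the less obvious constraints — constraint 1: a4 + a1 = 8; constraint 3: a2 + a3 = 9 — and the others hold by inspection.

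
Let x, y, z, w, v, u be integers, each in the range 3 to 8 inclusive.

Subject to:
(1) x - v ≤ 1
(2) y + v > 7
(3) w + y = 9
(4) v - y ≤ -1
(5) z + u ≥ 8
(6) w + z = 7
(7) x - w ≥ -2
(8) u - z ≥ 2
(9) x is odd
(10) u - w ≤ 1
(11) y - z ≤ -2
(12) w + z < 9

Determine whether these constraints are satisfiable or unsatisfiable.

Constraints 1, 4, 7, 8, 10, and 11 give y − v ≥ 1, v − x ≥ -1, x − w ≥ -2, w − u ≥ -1, u − z ≥ 2, z − y ≥ 2.
Adding all 6 inequalities: the left sides telescope to 0, and the right sides sum to 1 + (-1) + (-2) + (-1) + 2 + 2 = 1. So 0 ≥ 1, which is false.

Unsatisfiable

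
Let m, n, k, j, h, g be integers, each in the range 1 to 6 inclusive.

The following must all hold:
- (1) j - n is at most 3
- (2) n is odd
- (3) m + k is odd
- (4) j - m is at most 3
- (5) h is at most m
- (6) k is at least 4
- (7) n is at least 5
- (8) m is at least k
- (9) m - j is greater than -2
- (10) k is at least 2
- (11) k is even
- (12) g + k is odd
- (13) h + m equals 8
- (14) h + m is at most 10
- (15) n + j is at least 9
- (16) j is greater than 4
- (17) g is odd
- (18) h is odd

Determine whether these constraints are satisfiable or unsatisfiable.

Satisfiable

Take m = 5, n = 5, k = 4, j = 6, h = 3, g = 5. Then constraint 1: j - n = 1; constraint 4: j - m = 1; constraint 9: m - j = -1, and every other listed constraint is also met.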